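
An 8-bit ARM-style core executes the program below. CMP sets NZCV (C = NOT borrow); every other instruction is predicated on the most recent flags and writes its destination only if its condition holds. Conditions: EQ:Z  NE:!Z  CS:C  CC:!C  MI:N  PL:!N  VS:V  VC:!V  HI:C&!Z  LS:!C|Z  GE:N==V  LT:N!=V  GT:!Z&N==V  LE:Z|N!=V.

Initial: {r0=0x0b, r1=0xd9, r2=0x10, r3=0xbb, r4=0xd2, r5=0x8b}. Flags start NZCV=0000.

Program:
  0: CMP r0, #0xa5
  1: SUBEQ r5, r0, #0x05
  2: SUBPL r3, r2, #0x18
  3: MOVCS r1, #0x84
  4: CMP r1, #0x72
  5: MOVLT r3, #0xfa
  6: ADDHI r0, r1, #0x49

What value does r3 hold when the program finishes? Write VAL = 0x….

VAL = 0xfa

[0] flags=0000 → (cmp)
[1] flags=0000 EQ?F → skip
[2] flags=0000 PL?T → r3=0xf8
[3] flags=0000 CS?F → skip
[4] flags=0011 → (cmp)
[5] flags=0011 LT?T → r3=0xfa
[6] flags=0011 HI?T → r0=0x22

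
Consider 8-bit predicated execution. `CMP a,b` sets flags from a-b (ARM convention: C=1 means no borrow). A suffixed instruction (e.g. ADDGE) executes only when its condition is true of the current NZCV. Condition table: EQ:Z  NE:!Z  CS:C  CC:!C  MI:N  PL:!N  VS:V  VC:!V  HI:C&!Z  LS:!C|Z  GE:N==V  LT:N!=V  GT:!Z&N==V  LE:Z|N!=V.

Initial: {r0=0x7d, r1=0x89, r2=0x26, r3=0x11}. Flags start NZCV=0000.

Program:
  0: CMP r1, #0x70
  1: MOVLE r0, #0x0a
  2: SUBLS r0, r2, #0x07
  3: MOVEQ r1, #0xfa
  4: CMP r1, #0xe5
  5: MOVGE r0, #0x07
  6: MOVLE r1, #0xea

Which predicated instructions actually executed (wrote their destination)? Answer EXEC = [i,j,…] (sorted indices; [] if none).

EXEC = [1,6]

0: ✓ CMP  NZCV=0011
1: ✓ MOVLE  r0←0x0a
2: · SUBLS
3: · MOVEQ
4: ✓ CMP  NZCV=1000
5: · MOVGE
6: ✓ MOVLE  r1←0xea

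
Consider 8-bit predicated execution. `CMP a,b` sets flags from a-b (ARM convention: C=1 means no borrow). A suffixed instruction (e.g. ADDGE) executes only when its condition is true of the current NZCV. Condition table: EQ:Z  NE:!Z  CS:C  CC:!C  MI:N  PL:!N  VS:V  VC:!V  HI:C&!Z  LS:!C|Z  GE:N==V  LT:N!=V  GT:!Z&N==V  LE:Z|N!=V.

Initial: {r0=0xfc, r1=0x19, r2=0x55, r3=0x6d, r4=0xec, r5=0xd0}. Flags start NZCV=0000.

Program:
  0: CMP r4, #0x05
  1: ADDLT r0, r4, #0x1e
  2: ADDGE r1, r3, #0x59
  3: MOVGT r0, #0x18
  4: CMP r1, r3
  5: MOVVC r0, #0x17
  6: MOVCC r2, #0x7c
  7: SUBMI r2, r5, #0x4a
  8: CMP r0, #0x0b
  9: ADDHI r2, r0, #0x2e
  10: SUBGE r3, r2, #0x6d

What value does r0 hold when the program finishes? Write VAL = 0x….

0: ✓ CMP  NZCV=1010
1: ✓ ADDLT  r0←0x0a
2: · ADDGE
3: · MOVGT
4: ✓ CMP  NZCV=1000
5: ✓ MOVVC  r0←0x17
6: ✓ MOVCC  r2←0x7c
7: ✓ SUBMI  r2←0x86
8: ✓ CMP  NZCV=0010
9: ✓ ADDHI  r2←0x45
10: ✓ SUBGE  r3←0xd8

VAL = 0x17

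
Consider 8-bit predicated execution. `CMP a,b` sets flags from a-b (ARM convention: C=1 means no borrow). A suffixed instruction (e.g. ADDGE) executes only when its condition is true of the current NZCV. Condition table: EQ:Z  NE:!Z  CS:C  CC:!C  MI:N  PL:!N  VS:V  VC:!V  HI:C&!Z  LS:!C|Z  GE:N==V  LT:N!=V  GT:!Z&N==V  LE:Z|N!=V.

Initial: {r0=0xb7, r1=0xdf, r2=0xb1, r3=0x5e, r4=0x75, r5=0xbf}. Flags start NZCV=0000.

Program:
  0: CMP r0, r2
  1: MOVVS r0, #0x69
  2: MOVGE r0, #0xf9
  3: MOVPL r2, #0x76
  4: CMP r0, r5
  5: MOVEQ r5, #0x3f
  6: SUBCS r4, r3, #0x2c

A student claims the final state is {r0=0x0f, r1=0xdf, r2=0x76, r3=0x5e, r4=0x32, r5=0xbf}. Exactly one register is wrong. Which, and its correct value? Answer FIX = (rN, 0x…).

FIX = (r0, 0xf9)

[0] flags=0010 → (cmp)
[1] flags=0010 VS?F → skip
[2] flags=0010 GE?T → r0=0xf9
[3] flags=0010 PL?T → r2=0x76
[4] flags=0010 → (cmp)
[5] flags=0010 EQ?F → skip
[6] flags=0010 CS?T → r4=0x32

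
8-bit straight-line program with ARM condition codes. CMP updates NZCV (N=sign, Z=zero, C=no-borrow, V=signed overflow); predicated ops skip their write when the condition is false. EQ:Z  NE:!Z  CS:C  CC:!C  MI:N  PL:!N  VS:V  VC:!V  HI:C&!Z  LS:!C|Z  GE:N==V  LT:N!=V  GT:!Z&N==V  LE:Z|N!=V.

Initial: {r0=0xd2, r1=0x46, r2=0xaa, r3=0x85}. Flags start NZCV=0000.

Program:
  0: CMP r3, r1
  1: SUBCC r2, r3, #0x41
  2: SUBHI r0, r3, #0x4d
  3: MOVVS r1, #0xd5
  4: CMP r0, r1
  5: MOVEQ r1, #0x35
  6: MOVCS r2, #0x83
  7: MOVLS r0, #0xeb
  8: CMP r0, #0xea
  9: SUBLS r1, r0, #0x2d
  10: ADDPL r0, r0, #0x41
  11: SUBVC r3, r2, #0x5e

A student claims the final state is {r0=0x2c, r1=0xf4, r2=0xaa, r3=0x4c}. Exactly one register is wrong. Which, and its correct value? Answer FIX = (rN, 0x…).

[0] flags=0011 → (cmp)
[1] flags=0011 CC?F → skip
[2] flags=0011 HI?T → r0=0x38
[3] flags=0011 VS?T → r1=0xd5
[4] flags=0000 → (cmp)
[5] flags=0000 EQ?F → skip
[6] flags=0000 CS?F → skip
[7] flags=0000 LS?T → r0=0xeb
[8] flags=0010 → (cmp)
[9] flags=0010 LS?F → skip
[10] flags=0010 PL?T → r0=0x2c
[11] flags=0010 VC?T → r3=0x4c

FIX = (r1, 0xd5)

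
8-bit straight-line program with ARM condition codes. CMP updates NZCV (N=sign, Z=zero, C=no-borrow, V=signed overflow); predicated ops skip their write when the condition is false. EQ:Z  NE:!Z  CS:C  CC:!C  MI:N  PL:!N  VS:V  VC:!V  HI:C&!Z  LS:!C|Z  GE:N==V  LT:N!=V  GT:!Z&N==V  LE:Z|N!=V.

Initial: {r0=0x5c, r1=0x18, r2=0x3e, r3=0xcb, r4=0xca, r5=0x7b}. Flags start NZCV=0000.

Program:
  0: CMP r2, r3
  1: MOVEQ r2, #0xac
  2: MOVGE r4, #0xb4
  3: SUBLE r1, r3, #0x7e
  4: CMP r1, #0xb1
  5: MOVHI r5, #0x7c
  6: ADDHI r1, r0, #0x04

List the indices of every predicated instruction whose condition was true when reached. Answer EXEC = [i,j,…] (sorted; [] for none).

0: ✓ CMP  NZCV=0000
1: · MOVEQ
2: ✓ MOVGE  r4←0xb4
3: · SUBLE
4: ✓ CMP  NZCV=0000
5: · MOVHI
6: · ADDHI

EXEC = [2]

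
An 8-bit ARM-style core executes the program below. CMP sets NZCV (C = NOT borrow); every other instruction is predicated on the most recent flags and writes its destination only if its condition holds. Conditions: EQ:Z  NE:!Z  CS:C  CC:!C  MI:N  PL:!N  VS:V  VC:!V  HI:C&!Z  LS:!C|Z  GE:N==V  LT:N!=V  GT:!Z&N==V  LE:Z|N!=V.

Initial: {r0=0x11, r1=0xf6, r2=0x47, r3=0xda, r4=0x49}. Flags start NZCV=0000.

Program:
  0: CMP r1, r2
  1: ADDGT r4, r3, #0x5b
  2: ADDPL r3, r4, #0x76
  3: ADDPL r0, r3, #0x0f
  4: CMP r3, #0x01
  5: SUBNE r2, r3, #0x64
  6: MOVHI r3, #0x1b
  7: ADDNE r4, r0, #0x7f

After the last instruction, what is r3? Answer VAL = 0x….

VAL = 0x1b

0: ✓ CMP  NZCV=1010
1: · ADDGT
2: · ADDPL
3: · ADDPL
4: ✓ CMP  NZCV=1010
5: ✓ SUBNE  r2←0x76
6: ✓ MOVHI  r3←0x1b
7: ✓ ADDNE  r4←0x90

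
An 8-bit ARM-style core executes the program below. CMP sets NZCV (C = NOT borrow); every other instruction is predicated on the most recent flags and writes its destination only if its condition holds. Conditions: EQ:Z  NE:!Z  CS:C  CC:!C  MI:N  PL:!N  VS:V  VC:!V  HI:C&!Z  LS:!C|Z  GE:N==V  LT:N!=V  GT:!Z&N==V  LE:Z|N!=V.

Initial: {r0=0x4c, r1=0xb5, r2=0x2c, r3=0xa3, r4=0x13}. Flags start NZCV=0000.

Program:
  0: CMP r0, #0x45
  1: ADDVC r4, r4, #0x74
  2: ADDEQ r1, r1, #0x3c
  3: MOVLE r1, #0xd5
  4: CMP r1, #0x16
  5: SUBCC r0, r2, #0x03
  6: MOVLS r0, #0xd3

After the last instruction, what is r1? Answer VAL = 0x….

VAL = 0xb5

0: ✓ CMP  NZCV=0010
1: ✓ ADDVC  r4←0x87
2: · ADDEQ
3: · MOVLE
4: ✓ CMP  NZCV=1010
5: · SUBCC
6: · MOVLS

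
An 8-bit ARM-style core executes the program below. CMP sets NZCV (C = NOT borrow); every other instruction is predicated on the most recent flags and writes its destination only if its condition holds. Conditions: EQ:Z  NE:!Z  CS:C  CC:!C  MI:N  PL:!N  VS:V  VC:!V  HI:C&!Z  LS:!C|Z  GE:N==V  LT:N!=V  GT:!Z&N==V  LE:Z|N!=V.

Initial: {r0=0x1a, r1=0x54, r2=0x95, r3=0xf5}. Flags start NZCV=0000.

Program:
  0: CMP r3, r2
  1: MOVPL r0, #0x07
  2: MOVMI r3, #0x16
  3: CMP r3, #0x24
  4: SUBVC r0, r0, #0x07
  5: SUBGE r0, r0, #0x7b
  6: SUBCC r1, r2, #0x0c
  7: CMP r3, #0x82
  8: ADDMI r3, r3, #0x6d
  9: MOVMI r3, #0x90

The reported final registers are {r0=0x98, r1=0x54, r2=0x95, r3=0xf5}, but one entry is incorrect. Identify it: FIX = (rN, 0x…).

[0] flags=0010 → (cmp)
[1] flags=0010 PL?T → r0=0x07
[2] flags=0010 MI?F → skip
[3] flags=1010 → (cmp)
[4] flags=1010 VC?T → r0=0x00
[5] flags=1010 GE?F → skip
[6] flags=1010 CC?F → skip
[7] flags=0010 → (cmp)
[8] flags=0010 MI?F → skip
[9] flags=0010 MI?F → skip

FIX = (r0, 0x00)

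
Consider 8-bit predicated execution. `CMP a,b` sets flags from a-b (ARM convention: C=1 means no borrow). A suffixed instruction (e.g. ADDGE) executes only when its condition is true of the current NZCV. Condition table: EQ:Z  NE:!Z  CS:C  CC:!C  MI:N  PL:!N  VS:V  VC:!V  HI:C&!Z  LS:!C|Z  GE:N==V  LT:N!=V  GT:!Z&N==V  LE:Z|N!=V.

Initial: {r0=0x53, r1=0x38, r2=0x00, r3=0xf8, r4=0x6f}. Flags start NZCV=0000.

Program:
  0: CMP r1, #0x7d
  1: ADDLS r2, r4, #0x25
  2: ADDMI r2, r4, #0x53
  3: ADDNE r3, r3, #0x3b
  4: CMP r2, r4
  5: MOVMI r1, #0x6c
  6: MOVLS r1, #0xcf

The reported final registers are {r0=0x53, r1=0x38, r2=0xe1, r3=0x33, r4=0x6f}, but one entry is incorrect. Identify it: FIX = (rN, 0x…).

FIX = (r2, 0xc2)

0: ✓ CMP  NZCV=1000
1: ✓ ADDLS  r2←0x94
2: ✓ ADDMI  r2←0xc2
3: ✓ ADDNE  r3←0x33
4: ✓ CMP  NZCV=0011
5: · MOVMI
6: · MOVLS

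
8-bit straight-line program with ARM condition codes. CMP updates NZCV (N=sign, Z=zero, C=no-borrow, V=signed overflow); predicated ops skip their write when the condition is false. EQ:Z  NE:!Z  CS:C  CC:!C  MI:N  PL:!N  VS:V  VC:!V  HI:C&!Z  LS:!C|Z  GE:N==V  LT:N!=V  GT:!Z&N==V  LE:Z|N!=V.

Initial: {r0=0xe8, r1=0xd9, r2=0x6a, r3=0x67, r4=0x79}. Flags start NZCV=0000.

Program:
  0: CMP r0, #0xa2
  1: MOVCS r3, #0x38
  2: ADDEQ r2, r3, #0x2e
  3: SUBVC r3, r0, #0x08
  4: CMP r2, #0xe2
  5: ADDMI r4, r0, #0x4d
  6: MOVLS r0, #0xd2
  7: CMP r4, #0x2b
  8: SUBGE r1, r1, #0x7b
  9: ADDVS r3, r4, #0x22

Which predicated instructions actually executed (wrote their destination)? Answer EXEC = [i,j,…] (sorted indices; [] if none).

0: ✓ CMP  NZCV=0010
1: ✓ MOVCS  r3←0x38
2: · ADDEQ
3: ✓ SUBVC  r3←0xe0
4: ✓ CMP  NZCV=1001
5: ✓ ADDMI  r4←0x35
6: ✓ MOVLS  r0←0xd2
7: ✓ CMP  NZCV=0010
8: ✓ SUBGE  r1←0x5e
9: · ADDVS

EXEC = [1,3,5,6,8]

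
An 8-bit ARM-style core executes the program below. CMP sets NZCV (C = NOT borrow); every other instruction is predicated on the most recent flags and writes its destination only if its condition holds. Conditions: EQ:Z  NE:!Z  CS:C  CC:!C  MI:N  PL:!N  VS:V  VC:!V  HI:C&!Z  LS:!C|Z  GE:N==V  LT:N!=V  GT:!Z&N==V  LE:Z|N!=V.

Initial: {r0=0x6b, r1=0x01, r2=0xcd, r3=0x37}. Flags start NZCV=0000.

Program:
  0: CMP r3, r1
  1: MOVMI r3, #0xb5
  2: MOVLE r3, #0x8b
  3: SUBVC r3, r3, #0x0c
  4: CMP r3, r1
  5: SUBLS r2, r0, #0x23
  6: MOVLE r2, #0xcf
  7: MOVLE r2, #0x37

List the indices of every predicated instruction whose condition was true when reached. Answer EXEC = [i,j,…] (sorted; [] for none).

[0] flags=0010 → (cmp)
[1] flags=0010 MI?F → skip
[2] flags=0010 LE?F → skip
[3] flags=0010 VC?T → r3=0x2b
[4] flags=0010 → (cmp)
[5] flags=0010 LS?F → skip
[6] flags=0010 LE?F → skip
[7] flags=0010 LE?F → skip

EXEC = [3]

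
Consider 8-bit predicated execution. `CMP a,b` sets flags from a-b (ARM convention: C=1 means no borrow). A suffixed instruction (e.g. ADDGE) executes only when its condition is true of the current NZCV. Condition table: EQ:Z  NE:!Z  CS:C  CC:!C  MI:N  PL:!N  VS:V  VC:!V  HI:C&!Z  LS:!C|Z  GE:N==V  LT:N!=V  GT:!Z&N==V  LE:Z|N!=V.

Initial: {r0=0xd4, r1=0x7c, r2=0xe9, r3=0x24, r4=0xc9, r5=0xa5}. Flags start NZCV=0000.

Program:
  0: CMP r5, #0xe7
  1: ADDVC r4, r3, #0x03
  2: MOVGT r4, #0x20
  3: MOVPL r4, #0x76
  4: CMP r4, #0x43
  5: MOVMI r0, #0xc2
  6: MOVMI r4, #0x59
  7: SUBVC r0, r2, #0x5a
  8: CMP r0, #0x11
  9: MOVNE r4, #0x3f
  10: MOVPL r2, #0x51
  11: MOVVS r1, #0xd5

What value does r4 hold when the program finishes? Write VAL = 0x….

VAL = 0x3f

[0] flags=1000 → (cmp)
[1] flags=1000 VC?T → r4=0x27
[2] flags=1000 GT?F → skip
[3] flags=1000 PL?F → skip
[4] flags=1000 → (cmp)
[5] flags=1000 MI?T → r0=0xc2
[6] flags=1000 MI?T → r4=0x59
[7] flags=1000 VC?T → r0=0x8f
[8] flags=0011 → (cmp)
[9] flags=0011 NE?T → r4=0x3f
[10] flags=0011 PL?T → r2=0x51
[11] flags=0011 VS?T → r1=0xd5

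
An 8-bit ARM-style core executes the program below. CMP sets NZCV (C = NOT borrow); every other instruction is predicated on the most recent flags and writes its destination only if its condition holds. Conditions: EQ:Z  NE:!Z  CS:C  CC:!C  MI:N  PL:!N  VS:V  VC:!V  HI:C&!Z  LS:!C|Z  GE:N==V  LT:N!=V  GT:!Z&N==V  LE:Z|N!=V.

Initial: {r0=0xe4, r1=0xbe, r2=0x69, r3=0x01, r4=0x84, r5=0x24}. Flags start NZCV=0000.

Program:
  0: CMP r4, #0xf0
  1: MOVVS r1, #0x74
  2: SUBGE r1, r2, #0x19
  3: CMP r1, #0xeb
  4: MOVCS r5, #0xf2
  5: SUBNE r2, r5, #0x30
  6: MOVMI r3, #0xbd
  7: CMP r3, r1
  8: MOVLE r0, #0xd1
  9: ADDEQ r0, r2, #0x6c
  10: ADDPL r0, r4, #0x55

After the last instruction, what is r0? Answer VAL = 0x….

0: ✓ CMP  NZCV=1000
1: · MOVVS
2: · SUBGE
3: ✓ CMP  NZCV=1000
4: · MOVCS
5: ✓ SUBNE  r2←0xf4
6: ✓ MOVMI  r3←0xbd
7: ✓ CMP  NZCV=1000
8: ✓ MOVLE  r0←0xd1
9: · ADDEQ
10: · ADDPL

VAL = 0xd1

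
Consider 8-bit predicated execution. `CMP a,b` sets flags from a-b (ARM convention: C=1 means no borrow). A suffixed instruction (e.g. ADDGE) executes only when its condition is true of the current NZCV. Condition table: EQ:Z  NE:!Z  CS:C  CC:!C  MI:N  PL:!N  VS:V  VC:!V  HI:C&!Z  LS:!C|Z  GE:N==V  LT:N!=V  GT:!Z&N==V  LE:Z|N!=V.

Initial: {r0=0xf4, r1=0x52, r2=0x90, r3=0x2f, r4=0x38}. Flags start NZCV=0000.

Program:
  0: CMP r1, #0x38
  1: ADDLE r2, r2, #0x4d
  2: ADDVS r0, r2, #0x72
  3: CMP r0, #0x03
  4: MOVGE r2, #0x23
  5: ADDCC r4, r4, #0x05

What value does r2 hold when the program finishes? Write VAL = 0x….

0: ✓ CMP  NZCV=0010
1: · ADDLE
2: · ADDVS
3: ✓ CMP  NZCV=1010
4: · MOVGE
5: · ADDCC

VAL = 0x90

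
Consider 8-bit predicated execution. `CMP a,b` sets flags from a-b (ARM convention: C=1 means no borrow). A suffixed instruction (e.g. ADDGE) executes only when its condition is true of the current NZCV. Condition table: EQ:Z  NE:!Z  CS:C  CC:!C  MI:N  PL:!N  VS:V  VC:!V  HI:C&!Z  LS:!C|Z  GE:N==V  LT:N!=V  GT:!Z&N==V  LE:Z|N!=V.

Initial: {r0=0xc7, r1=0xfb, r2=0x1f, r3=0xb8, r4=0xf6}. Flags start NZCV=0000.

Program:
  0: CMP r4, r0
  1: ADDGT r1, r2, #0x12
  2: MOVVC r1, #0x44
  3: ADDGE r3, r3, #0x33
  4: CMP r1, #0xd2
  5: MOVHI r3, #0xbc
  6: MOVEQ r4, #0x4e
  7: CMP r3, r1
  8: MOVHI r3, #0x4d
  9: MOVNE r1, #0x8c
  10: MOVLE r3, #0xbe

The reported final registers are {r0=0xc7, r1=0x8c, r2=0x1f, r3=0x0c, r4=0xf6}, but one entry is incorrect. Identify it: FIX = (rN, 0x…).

FIX = (r3, 0xbe)

[0] flags=0010 → (cmp)
[1] flags=0010 GT?T → r1=0x31
[2] flags=0010 VC?T → r1=0x44
[3] flags=0010 GE?T → r3=0xeb
[4] flags=0000 → (cmp)
[5] flags=0000 HI?F → skip
[6] flags=0000 EQ?F → skip
[7] flags=1010 → (cmp)
[8] flags=1010 HI?T → r3=0x4d
[9] flags=1010 NE?T → r1=0x8c
[10] flags=1010 LE?T → r3=0xbe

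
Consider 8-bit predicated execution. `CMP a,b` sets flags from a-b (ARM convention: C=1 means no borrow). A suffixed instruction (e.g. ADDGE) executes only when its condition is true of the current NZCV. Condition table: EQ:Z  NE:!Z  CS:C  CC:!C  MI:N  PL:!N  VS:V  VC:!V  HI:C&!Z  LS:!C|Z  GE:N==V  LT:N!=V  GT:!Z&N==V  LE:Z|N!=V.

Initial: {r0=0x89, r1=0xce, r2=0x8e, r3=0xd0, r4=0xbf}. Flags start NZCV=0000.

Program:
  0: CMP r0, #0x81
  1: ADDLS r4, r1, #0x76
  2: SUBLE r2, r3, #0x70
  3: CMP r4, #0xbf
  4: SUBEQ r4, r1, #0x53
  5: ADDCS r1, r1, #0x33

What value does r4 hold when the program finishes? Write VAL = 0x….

VAL = 0x7b

[0] flags=0010 → (cmp)
[1] flags=0010 LS?F → skip
[2] flags=0010 LE?F → skip
[3] flags=0110 → (cmp)
[4] flags=0110 EQ?T → r4=0x7b
[5] flags=0110 CS?T → r1=0x01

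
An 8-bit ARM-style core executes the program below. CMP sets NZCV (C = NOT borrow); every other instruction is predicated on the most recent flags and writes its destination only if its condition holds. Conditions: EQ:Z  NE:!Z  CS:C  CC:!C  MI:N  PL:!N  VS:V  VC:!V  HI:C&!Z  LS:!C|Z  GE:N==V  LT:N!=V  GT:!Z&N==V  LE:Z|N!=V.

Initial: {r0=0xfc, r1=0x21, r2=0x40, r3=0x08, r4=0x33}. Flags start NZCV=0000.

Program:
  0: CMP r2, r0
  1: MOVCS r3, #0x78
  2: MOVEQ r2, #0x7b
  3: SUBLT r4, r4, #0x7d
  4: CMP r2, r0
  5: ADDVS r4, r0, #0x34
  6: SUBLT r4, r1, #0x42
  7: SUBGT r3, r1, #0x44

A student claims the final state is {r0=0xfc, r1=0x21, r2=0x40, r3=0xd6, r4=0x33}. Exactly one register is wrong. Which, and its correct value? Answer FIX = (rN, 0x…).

[0] flags=0000 → (cmp)
[1] flags=0000 CS?F → skip
[2] flags=0000 EQ?F → skip
[3] flags=0000 LT?F → skip
[4] flags=0000 → (cmp)
[5] flags=0000 VS?F → skip
[6] flags=0000 LT?F → skip
[7] flags=0000 GT?T → r3=0xdd

FIX = (r3, 0xdd)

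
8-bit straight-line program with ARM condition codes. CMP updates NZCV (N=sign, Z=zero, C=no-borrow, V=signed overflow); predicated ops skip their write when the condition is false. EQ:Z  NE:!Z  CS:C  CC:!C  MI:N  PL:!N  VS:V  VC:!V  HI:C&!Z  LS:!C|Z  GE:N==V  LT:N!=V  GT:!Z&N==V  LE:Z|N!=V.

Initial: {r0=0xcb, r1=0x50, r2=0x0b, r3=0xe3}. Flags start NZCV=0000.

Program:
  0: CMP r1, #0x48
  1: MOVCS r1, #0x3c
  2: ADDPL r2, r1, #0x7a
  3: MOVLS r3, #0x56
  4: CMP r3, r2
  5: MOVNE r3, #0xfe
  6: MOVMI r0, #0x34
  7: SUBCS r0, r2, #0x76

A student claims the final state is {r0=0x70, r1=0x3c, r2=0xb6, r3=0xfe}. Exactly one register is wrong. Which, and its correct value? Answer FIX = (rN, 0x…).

FIX = (r0, 0x40)

[0] flags=0010 → (cmp)
[1] flags=0010 CS?T → r1=0x3c
[2] flags=0010 PL?T → r2=0xb6
[3] flags=0010 LS?F → skip
[4] flags=0010 → (cmp)
[5] flags=0010 NE?T → r3=0xfe
[6] flags=0010 MI?F → skip
[7] flags=0010 CS?T → r0=0x40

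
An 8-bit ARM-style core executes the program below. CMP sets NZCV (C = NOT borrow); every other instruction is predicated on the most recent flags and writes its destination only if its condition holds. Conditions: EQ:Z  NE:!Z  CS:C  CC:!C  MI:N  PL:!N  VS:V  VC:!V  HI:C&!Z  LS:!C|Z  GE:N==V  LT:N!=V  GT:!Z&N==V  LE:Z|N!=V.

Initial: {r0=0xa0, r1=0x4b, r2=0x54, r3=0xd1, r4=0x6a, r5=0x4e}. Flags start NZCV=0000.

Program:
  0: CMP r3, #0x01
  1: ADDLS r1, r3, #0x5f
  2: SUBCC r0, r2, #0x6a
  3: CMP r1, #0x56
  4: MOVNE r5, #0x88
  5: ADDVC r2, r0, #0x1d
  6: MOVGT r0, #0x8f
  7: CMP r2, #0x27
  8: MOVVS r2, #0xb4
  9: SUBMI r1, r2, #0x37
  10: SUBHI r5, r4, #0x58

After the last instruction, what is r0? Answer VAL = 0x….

0: ✓ CMP  NZCV=1010
1: · ADDLS
2: · SUBCC
3: ✓ CMP  NZCV=1000
4: ✓ MOVNE  r5←0x88
5: ✓ ADDVC  r2←0xbd
6: · MOVGT
7: ✓ CMP  NZCV=1010
8: · MOVVS
9: ✓ SUBMI  r1←0x86
10: ✓ SUBHI  r5←0x12

VAL = 0xa0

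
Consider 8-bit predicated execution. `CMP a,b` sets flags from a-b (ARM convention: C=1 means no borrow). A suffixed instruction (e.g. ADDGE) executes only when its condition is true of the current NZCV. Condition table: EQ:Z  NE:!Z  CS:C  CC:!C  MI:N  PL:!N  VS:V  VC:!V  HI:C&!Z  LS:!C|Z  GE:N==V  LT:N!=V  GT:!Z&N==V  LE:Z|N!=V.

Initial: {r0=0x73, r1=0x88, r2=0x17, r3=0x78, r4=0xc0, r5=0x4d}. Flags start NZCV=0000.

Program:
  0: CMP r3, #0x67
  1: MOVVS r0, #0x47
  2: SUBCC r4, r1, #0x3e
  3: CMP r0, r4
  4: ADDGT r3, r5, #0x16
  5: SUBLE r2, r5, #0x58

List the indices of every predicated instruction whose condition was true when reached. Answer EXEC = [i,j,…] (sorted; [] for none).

EXEC = [4]

[0] flags=0010 → (cmp)
[1] flags=0010 VS?F → skip
[2] flags=0010 CC?F → skip
[3] flags=1001 → (cmp)
[4] flags=1001 GT?T → r3=0x63
[5] flags=1001 LE?F → skip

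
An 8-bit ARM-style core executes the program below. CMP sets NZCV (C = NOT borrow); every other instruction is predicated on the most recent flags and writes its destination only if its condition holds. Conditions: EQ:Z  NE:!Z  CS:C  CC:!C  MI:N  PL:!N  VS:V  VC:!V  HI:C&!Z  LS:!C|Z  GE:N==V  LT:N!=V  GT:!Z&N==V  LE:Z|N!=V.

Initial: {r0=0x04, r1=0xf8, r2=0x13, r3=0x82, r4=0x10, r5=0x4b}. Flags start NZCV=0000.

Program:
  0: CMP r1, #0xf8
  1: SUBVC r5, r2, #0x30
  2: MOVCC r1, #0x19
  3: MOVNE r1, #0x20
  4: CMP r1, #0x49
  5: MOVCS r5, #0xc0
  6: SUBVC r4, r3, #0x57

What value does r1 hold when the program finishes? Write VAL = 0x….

[0] flags=0110 → (cmp)
[1] flags=0110 VC?T → r5=0xe3
[2] flags=0110 CC?F → skip
[3] flags=0110 NE?F → skip
[4] flags=1010 → (cmp)
[5] flags=1010 CS?T → r5=0xc0
[6] flags=1010 VC?T → r4=0x2b

VAL = 0xf8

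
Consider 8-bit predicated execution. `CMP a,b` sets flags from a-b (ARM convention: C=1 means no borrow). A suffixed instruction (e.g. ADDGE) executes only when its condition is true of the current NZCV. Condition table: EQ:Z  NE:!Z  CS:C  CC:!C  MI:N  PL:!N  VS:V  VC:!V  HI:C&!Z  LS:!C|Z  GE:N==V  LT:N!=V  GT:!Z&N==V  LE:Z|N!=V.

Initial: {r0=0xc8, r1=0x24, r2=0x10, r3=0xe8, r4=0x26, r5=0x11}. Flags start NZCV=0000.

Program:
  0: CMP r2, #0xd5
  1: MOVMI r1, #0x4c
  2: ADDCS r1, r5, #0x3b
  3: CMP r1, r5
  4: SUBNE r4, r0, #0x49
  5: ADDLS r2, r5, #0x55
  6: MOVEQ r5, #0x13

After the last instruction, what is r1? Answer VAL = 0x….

VAL = 0x24

0: ✓ CMP  NZCV=0000
1: · MOVMI
2: · ADDCS
3: ✓ CMP  NZCV=0010
4: ✓ SUBNE  r4←0x7f
5: · ADDLS
6: · MOVEQ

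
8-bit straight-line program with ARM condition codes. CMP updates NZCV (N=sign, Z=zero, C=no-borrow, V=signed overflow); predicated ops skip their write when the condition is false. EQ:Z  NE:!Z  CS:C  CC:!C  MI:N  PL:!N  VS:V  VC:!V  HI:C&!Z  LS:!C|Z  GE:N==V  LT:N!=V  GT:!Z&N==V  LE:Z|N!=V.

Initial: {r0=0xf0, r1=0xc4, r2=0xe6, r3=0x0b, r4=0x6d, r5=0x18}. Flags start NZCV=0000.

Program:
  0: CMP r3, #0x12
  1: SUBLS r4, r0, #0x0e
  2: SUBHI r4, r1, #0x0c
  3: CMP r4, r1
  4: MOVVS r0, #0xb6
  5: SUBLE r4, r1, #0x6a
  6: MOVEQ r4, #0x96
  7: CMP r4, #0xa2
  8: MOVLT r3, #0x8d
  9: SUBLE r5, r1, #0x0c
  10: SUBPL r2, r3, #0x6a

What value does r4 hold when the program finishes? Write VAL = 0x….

VAL = 0xe2

0: ✓ CMP  NZCV=1000
1: ✓ SUBLS  r4←0xe2
2: · SUBHI
3: ✓ CMP  NZCV=0010
4: · MOVVS
5: · SUBLE
6: · MOVEQ
7: ✓ CMP  NZCV=0010
8: · MOVLT
9: · SUBLE
10: ✓ SUBPL  r2←0xa1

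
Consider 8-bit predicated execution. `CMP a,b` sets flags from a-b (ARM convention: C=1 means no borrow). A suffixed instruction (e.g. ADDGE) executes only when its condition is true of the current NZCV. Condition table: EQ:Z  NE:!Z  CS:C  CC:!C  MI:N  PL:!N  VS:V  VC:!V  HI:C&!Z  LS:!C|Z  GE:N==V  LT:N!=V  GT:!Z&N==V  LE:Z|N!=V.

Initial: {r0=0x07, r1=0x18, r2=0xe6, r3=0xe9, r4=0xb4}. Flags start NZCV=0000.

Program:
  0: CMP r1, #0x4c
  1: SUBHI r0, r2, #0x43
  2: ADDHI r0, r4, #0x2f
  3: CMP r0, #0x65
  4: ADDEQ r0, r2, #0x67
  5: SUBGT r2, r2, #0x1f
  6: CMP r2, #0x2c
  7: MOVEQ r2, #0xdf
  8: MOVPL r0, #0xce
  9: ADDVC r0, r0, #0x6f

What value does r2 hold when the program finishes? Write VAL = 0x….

VAL = 0xe6

[0] flags=1000 → (cmp)
[1] flags=1000 HI?F → skip
[2] flags=1000 HI?F → skip
[3] flags=1000 → (cmp)
[4] flags=1000 EQ?F → skip
[5] flags=1000 GT?F → skip
[6] flags=1010 → (cmp)
[7] flags=1010 EQ?F → skip
[8] flags=1010 PL?F → skip
[9] flags=1010 VC?T → r0=0x76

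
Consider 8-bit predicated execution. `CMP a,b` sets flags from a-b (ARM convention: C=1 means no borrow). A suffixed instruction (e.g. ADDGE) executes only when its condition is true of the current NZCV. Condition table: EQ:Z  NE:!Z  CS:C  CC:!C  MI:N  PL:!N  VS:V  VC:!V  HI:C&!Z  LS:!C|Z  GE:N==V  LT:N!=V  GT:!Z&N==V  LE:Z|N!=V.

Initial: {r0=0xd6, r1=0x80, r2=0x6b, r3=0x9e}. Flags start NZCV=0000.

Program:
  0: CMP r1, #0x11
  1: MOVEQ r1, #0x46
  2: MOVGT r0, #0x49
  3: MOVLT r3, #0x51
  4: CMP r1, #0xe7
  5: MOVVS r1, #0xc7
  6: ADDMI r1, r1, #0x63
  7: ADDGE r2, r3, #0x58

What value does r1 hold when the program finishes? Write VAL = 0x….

VAL = 0xe3

0: ✓ CMP  NZCV=0011
1: · MOVEQ
2: · MOVGT
3: ✓ MOVLT  r3←0x51
4: ✓ CMP  NZCV=1000
5: · MOVVS
6: ✓ ADDMI  r1←0xe3
7: · ADDGE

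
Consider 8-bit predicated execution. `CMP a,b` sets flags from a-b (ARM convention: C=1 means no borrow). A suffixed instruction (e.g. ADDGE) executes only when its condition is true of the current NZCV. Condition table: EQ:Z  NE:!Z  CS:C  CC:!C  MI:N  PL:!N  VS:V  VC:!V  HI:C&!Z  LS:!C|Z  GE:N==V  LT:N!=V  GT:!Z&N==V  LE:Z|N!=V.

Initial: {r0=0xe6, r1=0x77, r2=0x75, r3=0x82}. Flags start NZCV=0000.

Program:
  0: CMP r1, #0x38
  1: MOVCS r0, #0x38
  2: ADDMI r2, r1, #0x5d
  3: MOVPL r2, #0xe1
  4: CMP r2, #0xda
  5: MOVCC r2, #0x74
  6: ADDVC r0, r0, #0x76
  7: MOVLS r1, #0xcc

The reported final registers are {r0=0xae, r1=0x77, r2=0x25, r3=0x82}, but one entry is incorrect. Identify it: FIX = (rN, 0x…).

0: ✓ CMP  NZCV=0010
1: ✓ MOVCS  r0←0x38
2: · ADDMI
3: ✓ MOVPL  r2←0xe1
4: ✓ CMP  NZCV=0010
5: · MOVCC
6: ✓ ADDVC  r0←0xae
7: · MOVLS

FIX = (r2, 0xe1)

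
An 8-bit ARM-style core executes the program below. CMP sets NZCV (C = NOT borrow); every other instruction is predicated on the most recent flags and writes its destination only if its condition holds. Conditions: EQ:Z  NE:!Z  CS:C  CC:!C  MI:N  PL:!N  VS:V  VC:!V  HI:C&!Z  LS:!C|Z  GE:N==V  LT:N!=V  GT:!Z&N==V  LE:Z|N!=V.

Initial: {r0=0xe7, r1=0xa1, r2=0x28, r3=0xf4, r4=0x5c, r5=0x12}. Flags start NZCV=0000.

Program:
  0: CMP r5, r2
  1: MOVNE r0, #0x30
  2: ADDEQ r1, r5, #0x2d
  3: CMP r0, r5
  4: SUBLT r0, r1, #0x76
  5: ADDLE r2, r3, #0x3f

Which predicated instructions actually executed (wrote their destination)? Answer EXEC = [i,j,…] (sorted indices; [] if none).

EXEC = [1]

0: ✓ CMP  NZCV=1000
1: ✓ MOVNE  r0←0x30
2: · ADDEQ
3: ✓ CMP  NZCV=0010
4: · SUBLT
5: · ADDLE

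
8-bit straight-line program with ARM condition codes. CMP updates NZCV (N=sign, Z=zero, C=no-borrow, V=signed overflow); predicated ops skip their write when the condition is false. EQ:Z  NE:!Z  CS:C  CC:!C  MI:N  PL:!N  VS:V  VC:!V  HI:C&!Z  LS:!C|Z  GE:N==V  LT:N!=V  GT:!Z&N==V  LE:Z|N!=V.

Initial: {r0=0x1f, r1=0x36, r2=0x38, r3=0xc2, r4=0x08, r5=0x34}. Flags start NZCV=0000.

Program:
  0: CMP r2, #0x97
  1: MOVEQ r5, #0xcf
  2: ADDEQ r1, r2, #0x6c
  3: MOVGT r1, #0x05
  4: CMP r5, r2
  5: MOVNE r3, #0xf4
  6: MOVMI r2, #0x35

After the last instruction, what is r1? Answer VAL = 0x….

VAL = 0x05

0: ✓ CMP  NZCV=1001
1: · MOVEQ
2: · ADDEQ
3: ✓ MOVGT  r1←0x05
4: ✓ CMP  NZCV=1000
5: ✓ MOVNE  r3←0xf4
6: ✓ MOVMI  r2←0x35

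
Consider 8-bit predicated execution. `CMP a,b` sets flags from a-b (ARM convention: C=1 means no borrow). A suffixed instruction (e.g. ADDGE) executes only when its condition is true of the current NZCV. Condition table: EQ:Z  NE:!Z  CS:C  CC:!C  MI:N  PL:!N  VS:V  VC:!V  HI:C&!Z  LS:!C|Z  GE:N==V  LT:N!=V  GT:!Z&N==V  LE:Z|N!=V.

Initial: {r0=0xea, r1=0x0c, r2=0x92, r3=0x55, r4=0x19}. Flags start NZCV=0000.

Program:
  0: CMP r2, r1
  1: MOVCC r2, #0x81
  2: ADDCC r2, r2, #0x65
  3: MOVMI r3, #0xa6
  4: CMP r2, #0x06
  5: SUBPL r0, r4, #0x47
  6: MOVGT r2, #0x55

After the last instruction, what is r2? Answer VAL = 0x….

[0] flags=1010 → (cmp)
[1] flags=1010 CC?F → skip
[2] flags=1010 CC?F → skip
[3] flags=1010 MI?T → r3=0xa6
[4] flags=1010 → (cmp)
[5] flags=1010 PL?F → skip
[6] flags=1010 GT?F → skip

VAL = 0x92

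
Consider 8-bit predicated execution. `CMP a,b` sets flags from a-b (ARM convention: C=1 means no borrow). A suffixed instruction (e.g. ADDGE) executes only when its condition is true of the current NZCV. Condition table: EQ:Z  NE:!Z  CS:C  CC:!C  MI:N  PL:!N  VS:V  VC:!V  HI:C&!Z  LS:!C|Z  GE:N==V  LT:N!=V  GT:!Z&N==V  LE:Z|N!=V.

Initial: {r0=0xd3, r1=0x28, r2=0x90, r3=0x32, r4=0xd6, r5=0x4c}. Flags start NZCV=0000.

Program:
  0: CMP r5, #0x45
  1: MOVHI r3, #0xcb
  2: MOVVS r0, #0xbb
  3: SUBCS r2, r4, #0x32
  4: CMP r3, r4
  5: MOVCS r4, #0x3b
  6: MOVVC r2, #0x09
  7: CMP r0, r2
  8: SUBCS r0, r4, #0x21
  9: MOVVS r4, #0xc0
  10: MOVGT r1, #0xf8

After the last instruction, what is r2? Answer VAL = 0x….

VAL = 0x09

0: ✓ CMP  NZCV=0010
1: ✓ MOVHI  r3←0xcb
2: · MOVVS
3: ✓ SUBCS  r2←0xa4
4: ✓ CMP  NZCV=1000
5: · MOVCS
6: ✓ MOVVC  r2←0x09
7: ✓ CMP  NZCV=1010
8: ✓ SUBCS  r0←0xb5
9: · MOVVS
10: · MOVGT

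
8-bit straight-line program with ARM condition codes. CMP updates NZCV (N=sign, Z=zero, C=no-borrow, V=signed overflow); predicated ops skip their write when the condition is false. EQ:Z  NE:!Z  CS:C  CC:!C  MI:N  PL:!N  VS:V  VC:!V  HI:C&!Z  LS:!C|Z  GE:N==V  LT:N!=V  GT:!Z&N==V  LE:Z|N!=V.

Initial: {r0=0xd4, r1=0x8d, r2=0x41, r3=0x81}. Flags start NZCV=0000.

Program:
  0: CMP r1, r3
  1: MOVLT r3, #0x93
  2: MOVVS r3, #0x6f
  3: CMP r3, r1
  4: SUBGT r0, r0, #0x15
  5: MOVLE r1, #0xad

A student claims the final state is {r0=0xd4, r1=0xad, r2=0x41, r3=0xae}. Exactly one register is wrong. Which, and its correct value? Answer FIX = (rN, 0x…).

0: ✓ CMP  NZCV=0010
1: · MOVLT
2: · MOVVS
3: ✓ CMP  NZCV=1000
4: · SUBGT
5: ✓ MOVLE  r1←0xad

FIX = (r3, 0x81)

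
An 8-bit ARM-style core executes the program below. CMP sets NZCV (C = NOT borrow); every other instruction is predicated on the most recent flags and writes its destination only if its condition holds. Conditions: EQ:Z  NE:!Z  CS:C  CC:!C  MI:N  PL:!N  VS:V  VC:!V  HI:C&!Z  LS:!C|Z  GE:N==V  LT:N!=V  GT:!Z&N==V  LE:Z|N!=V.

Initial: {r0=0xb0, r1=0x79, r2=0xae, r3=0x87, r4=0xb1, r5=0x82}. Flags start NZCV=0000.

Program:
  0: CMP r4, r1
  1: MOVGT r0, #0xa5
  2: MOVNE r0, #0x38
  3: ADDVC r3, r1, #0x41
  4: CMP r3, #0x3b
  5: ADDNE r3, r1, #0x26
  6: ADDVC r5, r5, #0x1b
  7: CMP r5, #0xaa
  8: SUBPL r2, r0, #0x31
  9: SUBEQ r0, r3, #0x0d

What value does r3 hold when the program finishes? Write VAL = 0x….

VAL = 0x9f

0: ✓ CMP  NZCV=0011
1: · MOVGT
2: ✓ MOVNE  r0←0x38
3: · ADDVC
4: ✓ CMP  NZCV=0011
5: ✓ ADDNE  r3←0x9f
6: · ADDVC
7: ✓ CMP  NZCV=1000
8: · SUBPL
9: · SUBEQ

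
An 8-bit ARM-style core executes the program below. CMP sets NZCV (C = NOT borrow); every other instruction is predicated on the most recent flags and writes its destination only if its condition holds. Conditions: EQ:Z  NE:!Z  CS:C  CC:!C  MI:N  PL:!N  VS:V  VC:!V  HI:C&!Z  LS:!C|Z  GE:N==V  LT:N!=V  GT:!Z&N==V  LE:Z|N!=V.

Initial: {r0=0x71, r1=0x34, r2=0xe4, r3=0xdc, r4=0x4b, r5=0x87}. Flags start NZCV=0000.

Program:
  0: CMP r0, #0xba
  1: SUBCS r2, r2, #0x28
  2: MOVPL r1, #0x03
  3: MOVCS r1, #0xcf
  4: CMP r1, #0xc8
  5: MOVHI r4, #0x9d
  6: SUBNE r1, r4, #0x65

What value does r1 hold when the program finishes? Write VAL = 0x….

VAL = 0xe6

[0] flags=1001 → (cmp)
[1] flags=1001 CS?F → skip
[2] flags=1001 PL?F → skip
[3] flags=1001 CS?F → skip
[4] flags=0000 → (cmp)
[5] flags=0000 HI?F → skip
[6] flags=0000 NE?T → r1=0xe6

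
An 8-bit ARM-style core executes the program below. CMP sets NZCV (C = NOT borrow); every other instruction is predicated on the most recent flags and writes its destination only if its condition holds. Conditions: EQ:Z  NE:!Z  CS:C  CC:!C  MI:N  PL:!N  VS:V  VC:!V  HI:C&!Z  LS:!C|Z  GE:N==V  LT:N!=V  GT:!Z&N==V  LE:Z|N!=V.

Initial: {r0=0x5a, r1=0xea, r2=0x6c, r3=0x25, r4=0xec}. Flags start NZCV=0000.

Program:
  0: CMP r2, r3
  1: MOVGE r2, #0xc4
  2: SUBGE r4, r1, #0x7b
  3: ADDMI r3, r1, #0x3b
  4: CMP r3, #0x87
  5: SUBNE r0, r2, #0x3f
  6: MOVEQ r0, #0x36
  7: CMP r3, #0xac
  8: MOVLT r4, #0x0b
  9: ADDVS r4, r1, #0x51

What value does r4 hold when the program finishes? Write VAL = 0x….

VAL = 0x6f

[0] flags=0010 → (cmp)
[1] flags=0010 GE?T → r2=0xc4
[2] flags=0010 GE?T → r4=0x6f
[3] flags=0010 MI?F → skip
[4] flags=1001 → (cmp)
[5] flags=1001 NE?T → r0=0x85
[6] flags=1001 EQ?F → skip
[7] flags=0000 → (cmp)
[8] flags=0000 LT?F → skip
[9] flags=0000 VS?F → skip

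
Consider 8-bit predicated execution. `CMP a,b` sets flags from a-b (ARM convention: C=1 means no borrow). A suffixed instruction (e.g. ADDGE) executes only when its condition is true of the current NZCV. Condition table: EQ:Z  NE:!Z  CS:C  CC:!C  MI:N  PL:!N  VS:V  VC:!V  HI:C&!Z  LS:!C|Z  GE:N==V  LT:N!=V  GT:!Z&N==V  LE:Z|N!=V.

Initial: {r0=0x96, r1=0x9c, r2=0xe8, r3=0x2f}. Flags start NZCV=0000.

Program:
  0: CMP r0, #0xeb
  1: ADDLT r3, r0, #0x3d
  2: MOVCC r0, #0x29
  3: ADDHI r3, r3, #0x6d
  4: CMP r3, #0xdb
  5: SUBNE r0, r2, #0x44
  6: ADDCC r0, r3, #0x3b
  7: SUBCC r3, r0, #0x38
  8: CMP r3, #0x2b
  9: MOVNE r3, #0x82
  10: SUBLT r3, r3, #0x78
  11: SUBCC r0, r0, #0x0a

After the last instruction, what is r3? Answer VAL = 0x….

VAL = 0x0a

0: ✓ CMP  NZCV=1000
1: ✓ ADDLT  r3←0xd3
2: ✓ MOVCC  r0←0x29
3: · ADDHI
4: ✓ CMP  NZCV=1000
5: ✓ SUBNE  r0←0xa4
6: ✓ ADDCC  r0←0x0e
7: ✓ SUBCC  r3←0xd6
8: ✓ CMP  NZCV=1010
9: ✓ MOVNE  r3←0x82
10: ✓ SUBLT  r3←0x0a
11: · SUBCC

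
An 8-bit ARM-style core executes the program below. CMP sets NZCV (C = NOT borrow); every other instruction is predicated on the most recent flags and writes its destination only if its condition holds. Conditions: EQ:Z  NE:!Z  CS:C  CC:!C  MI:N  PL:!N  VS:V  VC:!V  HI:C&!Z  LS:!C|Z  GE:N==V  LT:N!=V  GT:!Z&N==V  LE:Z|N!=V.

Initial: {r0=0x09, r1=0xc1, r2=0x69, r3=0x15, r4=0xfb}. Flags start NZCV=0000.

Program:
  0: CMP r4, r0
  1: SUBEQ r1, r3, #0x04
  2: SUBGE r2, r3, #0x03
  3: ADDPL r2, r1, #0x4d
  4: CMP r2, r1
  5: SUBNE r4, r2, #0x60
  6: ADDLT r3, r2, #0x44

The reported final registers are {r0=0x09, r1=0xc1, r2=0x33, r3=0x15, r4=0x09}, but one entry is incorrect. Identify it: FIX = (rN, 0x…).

FIX = (r2, 0x69)

[0] flags=1010 → (cmp)
[1] flags=1010 EQ?F → skip
[2] flags=1010 GE?F → skip
[3] flags=1010 PL?F → skip
[4] flags=1001 → (cmp)
[5] flags=1001 NE?T → r4=0x09
[6] flags=1001 LT?F → skip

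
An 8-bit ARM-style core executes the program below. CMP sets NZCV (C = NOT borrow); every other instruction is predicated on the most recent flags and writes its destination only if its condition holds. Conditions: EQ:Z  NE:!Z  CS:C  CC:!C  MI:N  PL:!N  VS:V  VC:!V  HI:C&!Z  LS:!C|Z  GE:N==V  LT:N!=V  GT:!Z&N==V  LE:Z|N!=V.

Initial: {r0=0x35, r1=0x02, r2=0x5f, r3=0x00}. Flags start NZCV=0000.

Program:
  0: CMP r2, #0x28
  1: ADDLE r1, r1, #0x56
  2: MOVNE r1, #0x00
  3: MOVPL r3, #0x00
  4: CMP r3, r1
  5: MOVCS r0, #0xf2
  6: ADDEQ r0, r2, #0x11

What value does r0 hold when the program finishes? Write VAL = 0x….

0: ✓ CMP  NZCV=0010
1: · ADDLE
2: ✓ MOVNE  r1←0x00
3: ✓ MOVPL  r3←0x00
4: ✓ CMP  NZCV=0110
5: ✓ MOVCS  r0←0xf2
6: ✓ ADDEQ  r0←0x70

VAL = 0x70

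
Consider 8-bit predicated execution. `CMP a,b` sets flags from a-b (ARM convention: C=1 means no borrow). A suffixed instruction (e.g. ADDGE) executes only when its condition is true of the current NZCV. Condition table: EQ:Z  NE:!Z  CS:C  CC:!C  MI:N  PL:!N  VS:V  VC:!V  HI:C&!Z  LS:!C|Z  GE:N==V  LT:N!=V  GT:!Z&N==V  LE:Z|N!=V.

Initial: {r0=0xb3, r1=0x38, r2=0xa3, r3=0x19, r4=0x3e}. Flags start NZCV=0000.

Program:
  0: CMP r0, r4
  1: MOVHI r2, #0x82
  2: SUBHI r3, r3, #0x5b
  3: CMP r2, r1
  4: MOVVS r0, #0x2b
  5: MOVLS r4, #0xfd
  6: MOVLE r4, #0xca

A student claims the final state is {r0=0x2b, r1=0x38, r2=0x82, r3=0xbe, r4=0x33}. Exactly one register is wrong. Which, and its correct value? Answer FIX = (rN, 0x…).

FIX = (r4, 0xca)

[0] flags=0011 → (cmp)
[1] flags=0011 HI?T → r2=0x82
[2] flags=0011 HI?T → r3=0xbe
[3] flags=0011 → (cmp)
[4] flags=0011 VS?T → r0=0x2b
[5] flags=0011 LS?F → skip
[6] flags=0011 LE?T → r4=0xca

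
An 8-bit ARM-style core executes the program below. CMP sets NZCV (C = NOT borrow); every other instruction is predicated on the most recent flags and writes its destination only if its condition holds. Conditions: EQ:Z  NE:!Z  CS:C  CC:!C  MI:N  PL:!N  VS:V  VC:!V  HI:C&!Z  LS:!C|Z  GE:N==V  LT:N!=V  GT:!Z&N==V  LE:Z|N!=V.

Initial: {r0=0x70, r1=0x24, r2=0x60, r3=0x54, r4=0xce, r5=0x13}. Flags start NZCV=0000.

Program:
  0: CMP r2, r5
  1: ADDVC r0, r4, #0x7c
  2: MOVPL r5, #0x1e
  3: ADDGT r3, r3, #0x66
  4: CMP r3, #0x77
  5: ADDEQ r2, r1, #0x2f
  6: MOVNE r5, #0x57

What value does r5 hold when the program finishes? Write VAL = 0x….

0: ✓ CMP  NZCV=0010
1: ✓ ADDVC  r0←0x4a
2: ✓ MOVPL  r5←0x1e
3: ✓ ADDGT  r3←0xba
4: ✓ CMP  NZCV=0011
5: · ADDEQ
6: ✓ MOVNE  r5←0x57

VAL = 0x57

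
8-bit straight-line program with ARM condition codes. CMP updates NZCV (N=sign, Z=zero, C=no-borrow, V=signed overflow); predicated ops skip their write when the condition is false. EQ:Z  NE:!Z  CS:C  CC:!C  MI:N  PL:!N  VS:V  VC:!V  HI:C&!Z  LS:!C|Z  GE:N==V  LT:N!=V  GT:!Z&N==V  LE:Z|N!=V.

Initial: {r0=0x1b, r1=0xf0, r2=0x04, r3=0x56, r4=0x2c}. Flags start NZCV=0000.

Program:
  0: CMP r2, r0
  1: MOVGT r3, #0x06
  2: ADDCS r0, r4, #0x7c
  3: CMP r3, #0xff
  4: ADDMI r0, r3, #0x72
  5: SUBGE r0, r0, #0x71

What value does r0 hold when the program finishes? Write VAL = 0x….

[0] flags=1000 → (cmp)
[1] flags=1000 GT?F → skip
[2] flags=1000 CS?F → skip
[3] flags=0000 → (cmp)
[4] flags=0000 MI?F → skip
[5] flags=0000 GE?T → r0=0xaa

VAL = 0xaa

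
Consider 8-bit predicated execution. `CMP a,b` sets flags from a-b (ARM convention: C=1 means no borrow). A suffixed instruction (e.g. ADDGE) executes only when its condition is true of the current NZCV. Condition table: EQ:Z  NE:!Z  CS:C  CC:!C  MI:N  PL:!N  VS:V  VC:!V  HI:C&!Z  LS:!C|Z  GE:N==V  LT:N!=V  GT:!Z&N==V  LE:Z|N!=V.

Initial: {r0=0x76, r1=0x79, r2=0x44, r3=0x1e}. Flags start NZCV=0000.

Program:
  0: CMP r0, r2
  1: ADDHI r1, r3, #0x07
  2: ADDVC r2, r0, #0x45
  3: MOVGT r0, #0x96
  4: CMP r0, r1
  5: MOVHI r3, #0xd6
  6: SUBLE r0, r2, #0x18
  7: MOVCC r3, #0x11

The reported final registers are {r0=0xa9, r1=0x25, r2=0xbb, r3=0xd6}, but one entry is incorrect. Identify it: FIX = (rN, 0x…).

0: ✓ CMP  NZCV=0010
1: ✓ ADDHI  r1←0x25
2: ✓ ADDVC  r2←0xbb
3: ✓ MOVGT  r0←0x96
4: ✓ CMP  NZCV=0011
5: ✓ MOVHI  r3←0xd6
6: ✓ SUBLE  r0←0xa3
7: · MOVCC

FIX = (r0, 0xa3)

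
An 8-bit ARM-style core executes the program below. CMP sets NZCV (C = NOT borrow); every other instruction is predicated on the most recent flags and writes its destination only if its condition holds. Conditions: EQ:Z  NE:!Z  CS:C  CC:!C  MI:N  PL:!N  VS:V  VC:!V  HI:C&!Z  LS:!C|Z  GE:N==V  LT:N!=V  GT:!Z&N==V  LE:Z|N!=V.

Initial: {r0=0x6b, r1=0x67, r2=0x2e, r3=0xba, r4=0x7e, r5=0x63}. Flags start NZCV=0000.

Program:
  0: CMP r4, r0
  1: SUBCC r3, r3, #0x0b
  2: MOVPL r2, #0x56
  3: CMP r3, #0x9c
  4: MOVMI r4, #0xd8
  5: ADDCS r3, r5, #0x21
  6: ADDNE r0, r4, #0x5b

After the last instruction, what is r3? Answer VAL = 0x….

VAL = 0x84

0: ✓ CMP  NZCV=0010
1: · SUBCC
2: ✓ MOVPL  r2←0x56
3: ✓ CMP  NZCV=0010
4: · MOVMI
5: ✓ ADDCS  r3←0x84
6: ✓ ADDNE  r0←0xd9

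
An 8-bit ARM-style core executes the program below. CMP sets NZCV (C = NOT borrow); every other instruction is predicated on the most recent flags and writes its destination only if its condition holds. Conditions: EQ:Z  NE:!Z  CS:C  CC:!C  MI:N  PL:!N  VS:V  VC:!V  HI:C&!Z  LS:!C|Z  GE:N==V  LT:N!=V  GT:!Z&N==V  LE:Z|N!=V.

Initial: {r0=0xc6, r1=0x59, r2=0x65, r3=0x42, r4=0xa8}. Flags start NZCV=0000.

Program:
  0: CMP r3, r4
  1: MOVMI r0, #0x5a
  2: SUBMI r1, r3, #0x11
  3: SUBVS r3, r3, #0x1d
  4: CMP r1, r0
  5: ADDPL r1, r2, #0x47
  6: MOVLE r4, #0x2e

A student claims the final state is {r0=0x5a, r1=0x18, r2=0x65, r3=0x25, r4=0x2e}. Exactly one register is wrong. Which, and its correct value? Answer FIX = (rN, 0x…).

FIX = (r1, 0x31)

0: ✓ CMP  NZCV=1001
1: ✓ MOVMI  r0←0x5a
2: ✓ SUBMI  r1←0x31
3: ✓ SUBVS  r3←0x25
4: ✓ CMP  NZCV=1000
5: · ADDPL
6: ✓ MOVLE  r4←0x2e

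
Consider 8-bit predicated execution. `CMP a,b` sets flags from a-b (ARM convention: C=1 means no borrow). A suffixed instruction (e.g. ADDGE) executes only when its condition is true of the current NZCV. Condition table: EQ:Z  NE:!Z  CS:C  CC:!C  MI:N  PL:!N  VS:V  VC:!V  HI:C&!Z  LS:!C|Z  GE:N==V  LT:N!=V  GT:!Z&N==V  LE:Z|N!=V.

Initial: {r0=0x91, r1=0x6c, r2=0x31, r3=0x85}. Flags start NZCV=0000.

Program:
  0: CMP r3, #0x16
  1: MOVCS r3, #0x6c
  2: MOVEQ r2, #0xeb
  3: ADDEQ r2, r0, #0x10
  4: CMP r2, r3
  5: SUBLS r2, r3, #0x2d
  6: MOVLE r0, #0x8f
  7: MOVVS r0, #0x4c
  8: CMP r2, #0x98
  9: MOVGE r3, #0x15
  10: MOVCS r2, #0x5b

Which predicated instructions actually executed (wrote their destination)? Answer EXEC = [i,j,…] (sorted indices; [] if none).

0: ✓ CMP  NZCV=0011
1: ✓ MOVCS  r3←0x6c
2: · MOVEQ
3: · ADDEQ
4: ✓ CMP  NZCV=1000
5: ✓ SUBLS  r2←0x3f
6: ✓ MOVLE  r0←0x8f
7: · MOVVS
8: ✓ CMP  NZCV=1001
9: ✓ MOVGE  r3←0x15
10: · MOVCS

EXEC = [1,5,6,9]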